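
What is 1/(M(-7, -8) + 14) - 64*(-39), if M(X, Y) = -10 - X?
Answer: 27457/11 ≈ 2496.1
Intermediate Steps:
1/(M(-7, -8) + 14) - 64*(-39) = 1/((-10 - 1*(-7)) + 14) - 64*(-39) = 1/((-10 + 7) + 14) + 2496 = 1/(-3 + 14) + 2496 = 1/11 + 2496 = 27457/11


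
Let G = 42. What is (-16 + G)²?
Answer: 676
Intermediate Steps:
(-16 + G)² = (-16 + 42)² = 26² = 676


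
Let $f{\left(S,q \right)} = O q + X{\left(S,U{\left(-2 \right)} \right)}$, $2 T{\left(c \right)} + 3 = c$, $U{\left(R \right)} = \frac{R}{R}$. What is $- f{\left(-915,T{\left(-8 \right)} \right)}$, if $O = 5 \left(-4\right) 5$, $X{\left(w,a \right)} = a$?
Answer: $-551$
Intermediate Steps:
$U{\left(R \right)} = 1$
$T{\left(c \right)} = - \frac{3}{2} + \frac{c}{2}$
$O = -100$ ($O = \left(-20\right) 5 = -100$)
$f{\left(S,q \right)} = 1 - 100 q$ ($f{\left(S,q \right)} = - 100 q + 1 = 1 - 100 q$)
$- f{\left(-915,T{\left(-8 \right)} \right)} = - (1 - 100 \left(- \frac{3}{2} + \frac{1}{2} \left(-8\right)\right)) = - (1 - 100 \left(- \frac{3}{2} - 4\right)) = - (1 - -550) = - (1 + 550) = \left(-1\right) 551 = -551$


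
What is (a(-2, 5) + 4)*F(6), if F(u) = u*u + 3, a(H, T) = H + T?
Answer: 273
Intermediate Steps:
F(u) = 3 + u² (F(u) = u² + 3 = 3 + u²)
(a(-2, 5) + 4)*F(6) = ((-2 + 5) + 4)*(3 + 6²) = (3 + 4)*(3 + 36) = 7*39 = 273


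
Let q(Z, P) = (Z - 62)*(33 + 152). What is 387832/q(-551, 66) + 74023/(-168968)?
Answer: -73925775691/19161816040 ≈ -3.8580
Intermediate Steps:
q(Z, P) = -11470 + 185*Z (q(Z, P) = (-62 + Z)*185 = -11470 + 185*Z)
387832/q(-551, 66) + 74023/(-168968) = 387832/(-11470 + 185*(-551)) + 74023/(-168968) = 387832/(-11470 - 101935) + 74023*(-1/168968) = 387832/(-113405) - 74023/168968 = 387832*(-1/113405) - 74023/168968 = -387832/113405 - 74023/168968 = -73925775691/19161816040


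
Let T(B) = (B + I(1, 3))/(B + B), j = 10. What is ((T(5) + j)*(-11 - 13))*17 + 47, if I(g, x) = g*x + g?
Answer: -22001/5 ≈ -4400.2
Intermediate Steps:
I(g, x) = g + g*x
T(B) = (4 + B)/(2*B) (T(B) = (B + 1*(1 + 3))/(B + B) = (B + 1*4)/((2*B)) = (B + 4)*(1/(2*B)) = (4 + B)*(1/(2*B)) = (4 + B)/(2*B))
((T(5) + j)*(-11 - 13))*17 + 47 = (((½)*(4 + 5)/5 + 10)*(-11 - 13))*17 + 47 = (((½)*(⅕)*9 + 10)*(-24))*17 + 47 = ((9/10 + 10)*(-24))*17 + 47 = ((109/10)*(-24))*17 + 47 = -1308/5*17 + 47 = -22236/5 + 47 = -22001/5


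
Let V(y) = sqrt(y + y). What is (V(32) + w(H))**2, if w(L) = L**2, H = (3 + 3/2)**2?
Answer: 44742721/256 ≈ 1.7478e+5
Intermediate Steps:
V(y) = sqrt(2)*sqrt(y) (V(y) = sqrt(2*y) = sqrt(2)*sqrt(y))
H = 81/4 (H = (3 + 3*(1/2))**2 = (3 + 3/2)**2 = (9/2)**2 = 81/4 ≈ 20.250)
(V(32) + w(H))**2 = (sqrt(2)*sqrt(32) + (81/4)**2)**2 = (sqrt(2)*(4*sqrt(2)) + 6561/16)**2 = (8 + 6561/16)**2 = (6689/16)**2 = 44742721/256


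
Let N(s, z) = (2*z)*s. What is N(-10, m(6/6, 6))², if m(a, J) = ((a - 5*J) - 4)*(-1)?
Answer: 435600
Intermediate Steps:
m(a, J) = 4 - a + 5*J (m(a, J) = (-4 + a - 5*J)*(-1) = 4 - a + 5*J)
N(s, z) = 2*s*z
N(-10, m(6/6, 6))² = (2*(-10)*(4 - 6/6 + 5*6))² = (2*(-10)*(4 - 6/6 + 30))² = (2*(-10)*(4 - 1*1 + 30))² = (2*(-10)*(4 - 1 + 30))² = (2*(-10)*33)² = (-660)² = 435600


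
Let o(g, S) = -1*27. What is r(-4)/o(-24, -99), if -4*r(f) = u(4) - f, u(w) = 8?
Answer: ⅑ ≈ 0.11111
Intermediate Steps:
o(g, S) = -27
r(f) = -2 + f/4 (r(f) = -(8 - f)/4 = -2 + f/4)
r(-4)/o(-24, -99) = (-2 + (¼)*(-4))/(-27) = (-2 - 1)*(-1/27) = -3*(-1/27) = ⅑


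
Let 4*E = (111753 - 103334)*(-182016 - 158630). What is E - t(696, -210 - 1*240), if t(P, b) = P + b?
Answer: -1433949829/2 ≈ -7.1698e+8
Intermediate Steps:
E = -1433949337/2 (E = ((111753 - 103334)*(-182016 - 158630))/4 = (8419*(-340646))/4 = (¼)*(-2867898674) = -1433949337/2 ≈ -7.1698e+8)
E - t(696, -210 - 1*240) = -1433949337/2 - (696 + (-210 - 1*240)) = -1433949337/2 - (696 + (-210 - 240)) = -1433949337/2 - (696 - 450) = -1433949337/2 - 1*246 = -1433949337/2 - 246 = -1433949829/2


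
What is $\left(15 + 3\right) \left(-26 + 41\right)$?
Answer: $270$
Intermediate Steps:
$\left(15 + 3\right) \left(-26 + 41\right) = 18 \cdot 15 = 270$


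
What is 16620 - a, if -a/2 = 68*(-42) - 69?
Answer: 10770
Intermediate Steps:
a = 5850 (a = -2*(68*(-42) - 69) = -2*(-2856 - 69) = -2*(-2925) = 5850)
16620 - a = 16620 - 1*5850 = 16620 - 5850 = 10770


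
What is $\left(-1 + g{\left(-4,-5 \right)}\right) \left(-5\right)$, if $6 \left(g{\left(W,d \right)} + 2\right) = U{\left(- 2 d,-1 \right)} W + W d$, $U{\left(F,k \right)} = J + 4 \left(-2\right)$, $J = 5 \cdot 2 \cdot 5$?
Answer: $\frac{415}{3} \approx 138.33$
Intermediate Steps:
$J = 50$ ($J = 10 \cdot 5 = 50$)
$U{\left(F,k \right)} = 42$ ($U{\left(F,k \right)} = 50 + 4 \left(-2\right) = 50 - 8 = 42$)
$g{\left(W,d \right)} = -2 + 7 W + \frac{W d}{6}$ ($g{\left(W,d \right)} = -2 + \frac{42 W + W d}{6} = -2 + \left(7 W + \frac{W d}{6}\right) = -2 + 7 W + \frac{W d}{6}$)
$\left(-1 + g{\left(-4,-5 \right)}\right) \left(-5\right) = \left(-1 + \left(-2 + 7 \left(-4\right) + \frac{1}{6} \left(-4\right) \left(-5\right)\right)\right) \left(-5\right) = \left(-1 - \frac{80}{3}\right) \left(-5\right) = \left(- \frac{83}{3}\right) \left(-5\right) = \frac{415}{3}$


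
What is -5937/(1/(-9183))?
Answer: 54519471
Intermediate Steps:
-5937/(1/(-9183)) = -5937/(-1/9183) = -5937*(-9183) = 54519471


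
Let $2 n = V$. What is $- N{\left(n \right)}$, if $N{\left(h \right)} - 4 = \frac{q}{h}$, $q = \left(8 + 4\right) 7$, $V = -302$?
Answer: $- \frac{520}{151} \approx -3.4437$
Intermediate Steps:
$q = 84$ ($q = 12 \cdot 7 = 84$)
$n = -151$ ($n = \frac{1}{2} \left(-302\right) = -151$)
$N{\left(h \right)} = 4 + \frac{84}{h}$
$- N{\left(n \right)} = - (4 + \frac{84}{-151}) = - (4 + 84 \left(- \frac{1}{151}\right)) = - (4 - \frac{84}{151}) = \left(-1\right) \frac{520}{151} = - \frac{520}{151}$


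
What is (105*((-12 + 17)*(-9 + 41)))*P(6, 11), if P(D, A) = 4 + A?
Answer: 252000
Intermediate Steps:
(105*((-12 + 17)*(-9 + 41)))*P(6, 11) = (105*((-12 + 17)*(-9 + 41)))*(4 + 11) = (105*(5*32))*15 = (105*160)*15 = 16800*15 = 252000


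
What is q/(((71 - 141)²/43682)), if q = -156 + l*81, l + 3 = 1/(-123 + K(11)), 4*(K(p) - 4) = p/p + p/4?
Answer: -16490107887/4628050 ≈ -3563.1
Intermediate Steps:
K(p) = 17/4 + p/16 (K(p) = 4 + (p/p + p/4)/4 = 4 + (1 + p*(¼))/4 = 4 + (1 + p/4)/4 = 4 + (¼ + p/16) = 17/4 + p/16)
l = -5683/1889 (l = -3 + 1/(-123 + (17/4 + (1/16)*11)) = -3 + 1/(-123 + (17/4 + 11/16)) = -3 + 1/(-123 + 79/16) = -3 + 1/(-1889/16) = -3 - 16/1889 = -5683/1889 ≈ -3.0085)
q = -755007/1889 (q = -156 - 5683/1889*81 = -156 - 460323/1889 = -755007/1889 ≈ -399.69)
q/(((71 - 141)²/43682)) = -755007*43682/(71 - 141)²/1889 = -755007/(1889*((-70)²*(1/43682))) = -755007/(1889*(4900*(1/43682))) = -755007/(1889*2450/21841) = -755007/1889*21841/2450 = -16490107887/4628050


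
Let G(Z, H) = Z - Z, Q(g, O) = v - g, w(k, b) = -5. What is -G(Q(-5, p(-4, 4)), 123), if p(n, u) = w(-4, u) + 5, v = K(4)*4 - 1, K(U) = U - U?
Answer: 0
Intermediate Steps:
K(U) = 0
v = -1 (v = 0*4 - 1 = 0 - 1 = -1)
p(n, u) = 0 (p(n, u) = -5 + 5 = 0)
Q(g, O) = -1 - g
G(Z, H) = 0
-G(Q(-5, p(-4, 4)), 123) = -1*0 = 0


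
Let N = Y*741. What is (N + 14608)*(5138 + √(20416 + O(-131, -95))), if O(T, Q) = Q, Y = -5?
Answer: 56019614 + 10903*√20321 ≈ 5.7574e+7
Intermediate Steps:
N = -3705 (N = -5*741 = -3705)
(N + 14608)*(5138 + √(20416 + O(-131, -95))) = (-3705 + 14608)*(5138 + √(20416 - 95)) = 10903*(5138 + √20321) = 56019614 + 10903*√20321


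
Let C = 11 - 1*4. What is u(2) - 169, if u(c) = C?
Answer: -162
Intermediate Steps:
C = 7 (C = 11 - 4 = 7)
u(c) = 7
u(2) - 169 = 7 - 169 = -162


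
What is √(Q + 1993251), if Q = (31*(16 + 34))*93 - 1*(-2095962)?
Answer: √4233363 ≈ 2057.5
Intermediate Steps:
Q = 2240112 (Q = (31*50)*93 + 2095962 = 1550*93 + 2095962 = 144150 + 2095962 = 2240112)
√(Q + 1993251) = √(2240112 + 1993251) = √4233363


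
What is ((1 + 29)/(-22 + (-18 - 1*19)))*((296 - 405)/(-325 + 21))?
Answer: -1635/8968 ≈ -0.18231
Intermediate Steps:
((1 + 29)/(-22 + (-18 - 1*19)))*((296 - 405)/(-325 + 21)) = (30/(-22 + (-18 - 19)))*(-109/(-304)) = (30/(-22 - 37))*(-109*(-1/304)) = (30/(-59))*(109/304) = (30*(-1/59))*(109/304) = -30/59*109/304 = -1635/8968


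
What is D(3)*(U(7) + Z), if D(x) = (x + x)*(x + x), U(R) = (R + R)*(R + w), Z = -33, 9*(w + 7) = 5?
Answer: -908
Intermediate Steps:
w = -58/9 (w = -7 + (⅑)*5 = -7 + 5/9 = -58/9 ≈ -6.4444)
U(R) = 2*R*(-58/9 + R) (U(R) = (R + R)*(R - 58/9) = (2*R)*(-58/9 + R) = 2*R*(-58/9 + R))
D(x) = 4*x² (D(x) = (2*x)*(2*x) = 4*x²)
D(3)*(U(7) + Z) = (4*3²)*((2/9)*7*(-58 + 9*7) - 33) = (4*9)*((2/9)*7*(-58 + 63) - 33) = 36*((2/9)*7*5 - 33) = 36*(70/9 - 33) = 36*(-227/9) = -908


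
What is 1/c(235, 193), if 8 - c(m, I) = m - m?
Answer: ⅛ ≈ 0.12500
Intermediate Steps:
c(m, I) = 8 (c(m, I) = 8 - (m - m) = 8 - 1*0 = 8 + 0 = 8)
1/c(235, 193) = 1/8 = ⅛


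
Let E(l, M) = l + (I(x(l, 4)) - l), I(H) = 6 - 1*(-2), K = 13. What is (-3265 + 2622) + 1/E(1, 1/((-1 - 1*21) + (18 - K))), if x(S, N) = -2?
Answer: -5143/8 ≈ -642.88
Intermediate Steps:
I(H) = 8 (I(H) = 6 + 2 = 8)
E(l, M) = 8 (E(l, M) = l + (8 - l) = 8)
(-3265 + 2622) + 1/E(1, 1/((-1 - 1*21) + (18 - K))) = (-3265 + 2622) + 1/8 = -643 + ⅛ = -5143/8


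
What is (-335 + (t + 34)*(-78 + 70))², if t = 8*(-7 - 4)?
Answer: 9409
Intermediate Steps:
t = -88 (t = 8*(-11) = -88)
(-335 + (t + 34)*(-78 + 70))² = (-335 + (-88 + 34)*(-78 + 70))² = (-335 - 54*(-8))² = (-335 + 432)² = 97² = 9409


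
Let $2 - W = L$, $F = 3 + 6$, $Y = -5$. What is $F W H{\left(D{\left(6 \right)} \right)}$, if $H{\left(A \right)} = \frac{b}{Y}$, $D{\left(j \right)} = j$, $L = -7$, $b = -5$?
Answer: $81$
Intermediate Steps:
$H{\left(A \right)} = 1$ ($H{\left(A \right)} = - \frac{5}{-5} = \left(-5\right) \left(- \frac{1}{5}\right) = 1$)
$F = 9$
$W = 9$ ($W = 2 - -7 = 2 + 7 = 9$)
$F W H{\left(D{\left(6 \right)} \right)} = 9 \cdot 9 \cdot 1 = 81 \cdot 1 = 81$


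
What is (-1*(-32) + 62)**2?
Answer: 8836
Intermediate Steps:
(-1*(-32) + 62)**2 = (32 + 62)**2 = 94**2 = 8836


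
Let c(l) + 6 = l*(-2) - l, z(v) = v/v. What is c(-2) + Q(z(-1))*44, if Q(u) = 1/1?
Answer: 44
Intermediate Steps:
z(v) = 1
c(l) = -6 - 3*l (c(l) = -6 + (l*(-2) - l) = -6 + (-2*l - l) = -6 - 3*l)
Q(u) = 1
c(-2) + Q(z(-1))*44 = (-6 - 3*(-2)) + 1*44 = (-6 + 6) + 44 = 0 + 44 = 44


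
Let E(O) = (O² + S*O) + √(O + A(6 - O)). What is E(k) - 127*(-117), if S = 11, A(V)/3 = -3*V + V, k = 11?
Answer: 15101 + √41 ≈ 15107.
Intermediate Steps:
A(V) = -6*V (A(V) = 3*(-3*V + V) = 3*(-2*V) = -6*V)
E(O) = O² + √(-36 + 7*O) + 11*O (E(O) = (O² + 11*O) + √(O - 6*(6 - O)) = (O² + 11*O) + √(O + (-36 + 6*O)) = (O² + 11*O) + √(-36 + 7*O) = O² + √(-36 + 7*O) + 11*O)
E(k) - 127*(-117) = (11² + √(-36 + 7*11) + 11*11) - 127*(-117) = (121 + √(-36 + 77) + 121) + 14859 = (121 + √41 + 121) + 14859 = (242 + √41) + 14859 = 15101 + √41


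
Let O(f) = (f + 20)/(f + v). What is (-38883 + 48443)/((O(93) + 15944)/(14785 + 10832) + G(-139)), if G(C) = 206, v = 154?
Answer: 12097986888/261476495 ≈ 46.268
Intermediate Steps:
O(f) = (20 + f)/(154 + f) (O(f) = (f + 20)/(f + 154) = (20 + f)/(154 + f))
(-38883 + 48443)/((O(93) + 15944)/(14785 + 10832) + G(-139)) = (-38883 + 48443)/(((20 + 93)/(154 + 93) + 15944)/(14785 + 10832) + 206) = 9560/((113/247 + 15944)/25617 + 206) = 9560/(((1/247)*113 + 15944)*(1/25617) + 206) = 9560/((113/247 + 15944)*(1/25617) + 206) = 9560/((3938281/247)*(1/25617) + 206) = 9560/(3938281/6327399 + 206) = 9560/(1307382475/6327399) = 9560*(6327399/1307382475) = 12097986888/261476495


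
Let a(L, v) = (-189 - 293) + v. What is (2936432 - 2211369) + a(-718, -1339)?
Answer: 723242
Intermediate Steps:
a(L, v) = -482 + v
(2936432 - 2211369) + a(-718, -1339) = (2936432 - 2211369) + (-482 - 1339) = 725063 - 1821 = 723242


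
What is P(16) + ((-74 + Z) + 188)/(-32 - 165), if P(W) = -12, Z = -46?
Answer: -2432/197 ≈ -12.345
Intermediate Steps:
P(16) + ((-74 + Z) + 188)/(-32 - 165) = -12 + ((-74 - 46) + 188)/(-32 - 165) = -12 + (-120 + 188)/(-197) = -12 + 68*(-1/197) = -12 - 68/197 = -2432/197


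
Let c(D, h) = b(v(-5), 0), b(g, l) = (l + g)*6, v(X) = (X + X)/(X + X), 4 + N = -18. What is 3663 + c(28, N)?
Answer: 3669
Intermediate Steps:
N = -22 (N = -4 - 18 = -22)
v(X) = 1 (v(X) = (2*X)/((2*X)) = (2*X)*(1/(2*X)) = 1)
b(g, l) = 6*g + 6*l (b(g, l) = (g + l)*6 = 6*g + 6*l)
c(D, h) = 6 (c(D, h) = 6*1 + 6*0 = 6 + 0 = 6)
3663 + c(28, N) = 3663 + 6 = 3669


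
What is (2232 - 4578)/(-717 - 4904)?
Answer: 2346/5621 ≈ 0.41736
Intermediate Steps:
(2232 - 4578)/(-717 - 4904) = -2346/(-5621) = -2346*(-1/5621) = 2346/5621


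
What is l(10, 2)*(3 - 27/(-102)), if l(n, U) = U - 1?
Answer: 111/34 ≈ 3.2647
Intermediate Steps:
l(n, U) = -1 + U
l(10, 2)*(3 - 27/(-102)) = (-1 + 2)*(3 - 27/(-102)) = 1*(3 - 27*(-1/102)) = 1*(3 + 9/34) = 1*(111/34) = 111/34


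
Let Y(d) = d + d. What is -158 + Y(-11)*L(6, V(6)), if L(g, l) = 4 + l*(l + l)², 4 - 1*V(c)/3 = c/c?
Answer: -64398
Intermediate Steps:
V(c) = 9 (V(c) = 12 - 3*c/c = 12 - 3*1 = 12 - 3 = 9)
L(g, l) = 4 + 4*l³ (L(g, l) = 4 + l*(2*l)² = 4 + l*(4*l²) = 4 + 4*l³)
Y(d) = 2*d
-158 + Y(-11)*L(6, V(6)) = -158 + (2*(-11))*(4 + 4*9³) = -158 - 22*(4 + 4*729) = -158 - 22*(4 + 2916) = -158 - 22*2920 = -158 - 64240 = -64398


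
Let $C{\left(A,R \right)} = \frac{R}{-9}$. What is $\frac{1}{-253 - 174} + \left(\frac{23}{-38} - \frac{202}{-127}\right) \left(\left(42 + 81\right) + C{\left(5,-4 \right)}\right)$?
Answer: $\frac{751904767}{6182106} \approx 121.63$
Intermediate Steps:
$C{\left(A,R \right)} = - \frac{R}{9}$ ($C{\left(A,R \right)} = R \left(- \frac{1}{9}\right) = - \frac{R}{9}$)
$\frac{1}{-253 - 174} + \left(\frac{23}{-38} - \frac{202}{-127}\right) \left(\left(42 + 81\right) + C{\left(5,-4 \right)}\right) = \frac{1}{-253 - 174} + \left(\frac{23}{-38} - \frac{202}{-127}\right) \left(\left(42 + 81\right) - - \frac{4}{9}\right) = \frac{1}{-427} + \left(23 \left(- \frac{1}{38}\right) - - \frac{202}{127}\right) \left(123 + \frac{4}{9}\right) = - \frac{1}{427} + \left(- \frac{23}{38} + \frac{202}{127}\right) \frac{1111}{9} = - \frac{1}{427} + \frac{4755}{4826} \cdot \frac{1111}{9} = - \frac{1}{427} + \frac{1760935}{14478} = \frac{751904767}{6182106}$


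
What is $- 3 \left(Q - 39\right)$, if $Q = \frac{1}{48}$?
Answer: $\frac{1871}{16} \approx 116.94$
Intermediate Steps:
$Q = \frac{1}{48} \approx 0.020833$
$- 3 \left(Q - 39\right) = - 3 \left(\frac{1}{48} - 39\right) = \left(-3\right) \left(- \frac{1871}{48}\right) = \frac{1871}{16}$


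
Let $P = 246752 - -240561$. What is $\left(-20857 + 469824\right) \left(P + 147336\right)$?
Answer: $284936457583$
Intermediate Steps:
$P = 487313$ ($P = 246752 + 240561 = 487313$)
$\left(-20857 + 469824\right) \left(P + 147336\right) = \left(-20857 + 469824\right) \left(487313 + 147336\right) = 448967 \cdot 634649 = 284936457583$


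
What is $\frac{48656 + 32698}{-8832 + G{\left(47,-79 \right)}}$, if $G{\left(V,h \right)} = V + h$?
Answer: $- \frac{40677}{4432} \approx -9.178$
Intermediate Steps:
$\frac{48656 + 32698}{-8832 + G{\left(47,-79 \right)}} = \frac{48656 + 32698}{-8832 + \left(47 - 79\right)} = \frac{81354}{-8832 - 32} = \frac{81354}{-8864} = 81354 \left(- \frac{1}{8864}\right) = - \frac{40677}{4432}$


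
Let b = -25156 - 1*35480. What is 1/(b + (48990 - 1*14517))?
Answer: -1/26163 ≈ -3.8222e-5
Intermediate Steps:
b = -60636 (b = -25156 - 35480 = -60636)
1/(b + (48990 - 1*14517)) = 1/(-60636 + (48990 - 1*14517)) = 1/(-60636 + (48990 - 14517)) = 1/(-60636 + 34473) = 1/(-26163) = -1/26163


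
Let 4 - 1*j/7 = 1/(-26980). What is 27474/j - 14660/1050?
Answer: 10960515614/11331705 ≈ 967.24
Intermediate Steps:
j = 755447/26980 (j = 28 - 7/(-26980) = 28 - 7*(-1/26980) = 28 + 7/26980 = 755447/26980 ≈ 28.000)
27474/j - 14660/1050 = 27474/(755447/26980) - 14660/1050 = 27474*(26980/755447) - 14660*1/1050 = 741248520/755447 - 1466/105 = 10960515614/11331705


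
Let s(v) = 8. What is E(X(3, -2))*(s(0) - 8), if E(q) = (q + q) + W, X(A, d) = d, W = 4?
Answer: 0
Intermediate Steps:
E(q) = 4 + 2*q (E(q) = (q + q) + 4 = 2*q + 4 = 4 + 2*q)
E(X(3, -2))*(s(0) - 8) = (4 + 2*(-2))*(8 - 8) = (4 - 4)*0 = 0*0 = 0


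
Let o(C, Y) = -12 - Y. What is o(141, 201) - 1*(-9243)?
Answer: 9030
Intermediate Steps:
o(141, 201) - 1*(-9243) = (-12 - 1*201) - 1*(-9243) = (-12 - 201) + 9243 = -213 + 9243 = 9030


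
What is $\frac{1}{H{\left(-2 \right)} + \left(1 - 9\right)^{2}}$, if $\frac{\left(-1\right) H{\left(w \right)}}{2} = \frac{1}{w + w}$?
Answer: $\frac{2}{129} \approx 0.015504$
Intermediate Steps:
$H{\left(w \right)} = - \frac{1}{w}$ ($H{\left(w \right)} = - \frac{2}{w + w} = - \frac{2}{2 w} = - 2 \frac{1}{2 w} = - \frac{1}{w}$)
$\frac{1}{H{\left(-2 \right)} + \left(1 - 9\right)^{2}} = \frac{1}{- \frac{1}{-2} + \left(1 - 9\right)^{2}} = \frac{1}{\left(-1\right) \left(- \frac{1}{2}\right) + \left(-8\right)^{2}} = \frac{1}{\frac{1}{2} + 64} = \frac{1}{\frac{129}{2}} = \frac{2}{129}$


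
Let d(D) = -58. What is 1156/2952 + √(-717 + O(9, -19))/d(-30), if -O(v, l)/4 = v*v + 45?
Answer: 289/738 - I*√1221/58 ≈ 0.3916 - 0.60246*I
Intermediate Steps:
O(v, l) = -180 - 4*v² (O(v, l) = -4*(v*v + 45) = -4*(v² + 45) = -4*(45 + v²) = -180 - 4*v²)
1156/2952 + √(-717 + O(9, -19))/d(-30) = 1156/2952 + √(-717 + (-180 - 4*9²))/(-58) = 1156*(1/2952) + √(-717 + (-180 - 4*81))*(-1/58) = 289/738 + √(-717 + (-180 - 324))*(-1/58) = 289/738 + √(-717 - 504)*(-1/58) = 289/738 + √(-1221)*(-1/58) = 289/738 + (I*√1221)*(-1/58) = 289/738 - I*√1221/58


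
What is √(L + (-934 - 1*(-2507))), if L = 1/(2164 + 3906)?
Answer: √57957033770/6070 ≈ 39.661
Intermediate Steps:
L = 1/6070 ≈ 0.00016474
√(L + (-934 - 1*(-2507))) = √(1/6070 + (-934 - 1*(-2507))) = √(1/6070 + (-934 + 2507)) = √(1/6070 + 1573) = √(9548111/6070) = √57957033770/6070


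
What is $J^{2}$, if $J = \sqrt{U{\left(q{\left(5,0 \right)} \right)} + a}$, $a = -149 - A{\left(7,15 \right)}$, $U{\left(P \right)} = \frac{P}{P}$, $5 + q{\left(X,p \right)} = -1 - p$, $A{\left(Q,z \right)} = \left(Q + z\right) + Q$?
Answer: $-177$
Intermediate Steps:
$A{\left(Q,z \right)} = z + 2 Q$
$q{\left(X,p \right)} = -6 - p$ ($q{\left(X,p \right)} = -5 - \left(1 + p\right) = -6 - p$)
$U{\left(P \right)} = 1$
$a = -178$ ($a = -149 - \left(15 + 2 \cdot 7\right) = -149 - \left(15 + 14\right) = -149 - 29 = -178$)
$J = i \sqrt{177}$ ($J = \sqrt{1 - 178} = \sqrt{-177} = i \sqrt{177} \approx 13.304 i$)
$J^{2} = \left(i \sqrt{177}\right)^{2} = -177$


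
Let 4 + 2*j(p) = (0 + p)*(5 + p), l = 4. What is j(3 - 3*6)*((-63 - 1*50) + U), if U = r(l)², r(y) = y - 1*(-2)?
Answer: -5621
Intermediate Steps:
r(y) = 2 + y (r(y) = y + 2 = 2 + y)
j(p) = -2 + p*(5 + p)/2 (j(p) = -2 + ((0 + p)*(5 + p))/2 = -2 + (p*(5 + p))/2 = -2 + p*(5 + p)/2)
U = 36 (U = (2 + 4)² = 6² = 36)
j(3 - 3*6)*((-63 - 1*50) + U) = (-2 + (3 - 3*6)²/2 + 5*(3 - 3*6)/2)*((-63 - 1*50) + 36) = (-2 + (3 - 18)²/2 + 5*(3 - 18)/2)*((-63 - 50) + 36) = (-2 + (½)*(-15)² + (5/2)*(-15))*(-113 + 36) = (-2 + (½)*225 - 75/2)*(-77) = (-2 + 225/2 - 75/2)*(-77) = 73*(-77) = -5621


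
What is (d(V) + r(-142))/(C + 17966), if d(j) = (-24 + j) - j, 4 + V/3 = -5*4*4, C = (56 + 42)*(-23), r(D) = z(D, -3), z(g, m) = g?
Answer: -83/7856 ≈ -0.010565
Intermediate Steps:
r(D) = D
C = -2254 (C = 98*(-23) = -2254)
V = -252 (V = -12 + 3*(-5*4*4) = -12 + 3*(-20*4) = -12 + 3*(-80) = -12 - 240 = -252)
d(j) = -24
(d(V) + r(-142))/(C + 17966) = (-24 - 142)/(-2254 + 17966) = -166/15712 = -166*1/15712 = -83/7856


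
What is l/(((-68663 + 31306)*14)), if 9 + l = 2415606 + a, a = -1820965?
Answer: -297316/261499 ≈ -1.1370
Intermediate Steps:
l = 594632 (l = -9 + (2415606 - 1820965) = -9 + 594641 = 594632)
l/(((-68663 + 31306)*14)) = 594632/(((-68663 + 31306)*14)) = 594632/((-37357*14)) = 594632/(-522998) = 594632*(-1/522998) = -297316/261499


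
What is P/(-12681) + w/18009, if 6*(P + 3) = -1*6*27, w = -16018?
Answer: -22509332/25374681 ≈ -0.88708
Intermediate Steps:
P = -30 (P = -3 + (-1*6*27)/6 = -3 + (-6*27)/6 = -3 + (⅙)*(-162) = -3 - 27 = -30)
P/(-12681) + w/18009 = -30/(-12681) - 16018/18009 = -30*(-1/12681) - 16018*1/18009 = 10/4227 - 16018/18009 = -22509332/25374681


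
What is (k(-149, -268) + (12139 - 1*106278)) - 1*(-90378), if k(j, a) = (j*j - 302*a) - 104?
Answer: 99272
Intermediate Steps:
k(j, a) = -104 + j**2 - 302*a (k(j, a) = (j**2 - 302*a) - 104 = -104 + j**2 - 302*a)
(k(-149, -268) + (12139 - 1*106278)) - 1*(-90378) = ((-104 + (-149)**2 - 302*(-268)) + (12139 - 1*106278)) - 1*(-90378) = ((-104 + 22201 + 80936) + (12139 - 106278)) + 90378 = (103033 - 94139) + 90378 = 8894 + 90378 = 99272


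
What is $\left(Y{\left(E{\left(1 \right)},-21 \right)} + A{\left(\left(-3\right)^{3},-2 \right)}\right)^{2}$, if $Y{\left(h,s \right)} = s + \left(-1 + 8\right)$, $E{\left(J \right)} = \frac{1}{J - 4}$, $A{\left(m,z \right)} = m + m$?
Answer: $4624$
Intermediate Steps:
$A{\left(m,z \right)} = 2 m$
$E{\left(J \right)} = \frac{1}{-4 + J}$
$Y{\left(h,s \right)} = 7 + s$ ($Y{\left(h,s \right)} = s + 7 = 7 + s$)
$\left(Y{\left(E{\left(1 \right)},-21 \right)} + A{\left(\left(-3\right)^{3},-2 \right)}\right)^{2} = \left(\left(7 - 21\right) + 2 \left(-3\right)^{3}\right)^{2} = \left(-14 + 2 \left(-27\right)\right)^{2} = \left(-14 - 54\right)^{2} = \left(-68\right)^{2} = 4624$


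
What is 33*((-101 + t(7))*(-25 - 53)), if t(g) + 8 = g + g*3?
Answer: 208494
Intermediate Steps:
t(g) = -8 + 4*g (t(g) = -8 + (g + g*3) = -8 + (g + 3*g) = -8 + 4*g)
33*((-101 + t(7))*(-25 - 53)) = 33*((-101 + (-8 + 4*7))*(-25 - 53)) = 33*((-101 + (-8 + 28))*(-78)) = 33*((-101 + 20)*(-78)) = 33*(-81*(-78)) = 33*6318 = 208494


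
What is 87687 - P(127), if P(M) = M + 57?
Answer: 87503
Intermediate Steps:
P(M) = 57 + M
87687 - P(127) = 87687 - (57 + 127) = 87687 - 1*184 = 87687 - 184 = 87503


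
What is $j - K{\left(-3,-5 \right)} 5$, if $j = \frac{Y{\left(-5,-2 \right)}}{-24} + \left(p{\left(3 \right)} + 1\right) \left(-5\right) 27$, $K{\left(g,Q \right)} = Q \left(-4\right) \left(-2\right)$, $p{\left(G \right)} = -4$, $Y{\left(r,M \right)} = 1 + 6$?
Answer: $\frac{14513}{24} \approx 604.71$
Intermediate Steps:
$Y{\left(r,M \right)} = 7$
$K{\left(g,Q \right)} = 8 Q$ ($K{\left(g,Q \right)} = - 4 Q \left(-2\right) = 8 Q$)
$j = \frac{9713}{24}$ ($j = \frac{7}{-24} + \left(-4 + 1\right) \left(-5\right) 27 = 7 \left(- \frac{1}{24}\right) + \left(-3\right) \left(-5\right) 27 = - \frac{7}{24} + 15 \cdot 27 = - \frac{7}{24} + 405 = \frac{9713}{24} \approx 404.71$)
$j - K{\left(-3,-5 \right)} 5 = \frac{9713}{24} - 8 \left(-5\right) 5 = \frac{9713}{24} - \left(-40\right) 5 = \frac{9713}{24} - -200 = \frac{9713}{24} + 200 = \frac{14513}{24}$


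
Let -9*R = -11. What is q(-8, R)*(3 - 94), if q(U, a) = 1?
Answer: -91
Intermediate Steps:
R = 11/9 (R = -⅑*(-11) = 11/9 ≈ 1.2222)
q(-8, R)*(3 - 94) = 1*(3 - 94) = 1*(-91) = -91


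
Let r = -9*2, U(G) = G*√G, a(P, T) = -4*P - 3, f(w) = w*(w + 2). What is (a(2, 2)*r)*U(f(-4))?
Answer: 3168*√2 ≈ 4480.2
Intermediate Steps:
f(w) = w*(2 + w)
a(P, T) = -3 - 4*P
U(G) = G^(3/2)
r = -18
(a(2, 2)*r)*U(f(-4)) = ((-3 - 4*2)*(-18))*(-4*(2 - 4))^(3/2) = ((-3 - 8)*(-18))*(-4*(-2))^(3/2) = (-11*(-18))*8^(3/2) = 198*(16*√2) = 3168*√2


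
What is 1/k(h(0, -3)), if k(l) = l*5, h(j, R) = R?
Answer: -1/15 ≈ -0.066667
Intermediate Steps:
k(l) = 5*l
1/k(h(0, -3)) = 1/(5*(-3)) = 1/(-15) = -1/15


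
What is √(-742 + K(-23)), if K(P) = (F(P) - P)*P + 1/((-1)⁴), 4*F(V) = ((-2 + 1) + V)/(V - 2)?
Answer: 4*I*√1993/5 ≈ 35.714*I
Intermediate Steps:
F(V) = (-1 + V)/(4*(-2 + V)) (F(V) = (((-2 + 1) + V)/(V - 2))/4 = ((-1 + V)/(-2 + V))/4 = (-1 + V)/(4*(-2 + V)))
K(P) = 1 + P*(-P + (-1 + P)/(4*(-2 + P))) (K(P) = ((-1 + P)/(4*(-2 + P)) - P)*P + 1/((-1)⁴) = (-P + (-1 + P)/(4*(-2 + P)))*P + 1/1 = P*(-P + (-1 + P)/(4*(-2 + P))) + 1 = 1 + P*(-P + (-1 + P)/(4*(-2 + P))))
√(-742 + K(-23)) = √(-742 + ((1 - 1*(-23)²)*(-2 - 23) + (¼)*(-23)*(-1 - 23))/(-2 - 23)) = √(-742 + ((1 - 1*529)*(-25) + (¼)*(-23)*(-24))/(-25)) = √(-742 - ((1 - 529)*(-25) + 138)/25) = √(-742 - (-528*(-25) + 138)/25) = √(-742 - (13200 + 138)/25) = √(-742 - 1/25*13338) = √(-742 - 13338/25) = √(-31888/25) = 4*I*√1993/5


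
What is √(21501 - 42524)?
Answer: I*√21023 ≈ 144.99*I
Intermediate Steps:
√(21501 - 42524) = √(-21023) = I*√21023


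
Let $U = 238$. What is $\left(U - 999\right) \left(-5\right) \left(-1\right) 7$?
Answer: $-26635$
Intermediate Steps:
$\left(U - 999\right) \left(-5\right) \left(-1\right) 7 = \left(238 - 999\right) \left(-5\right) \left(-1\right) 7 = - 761 \cdot 5 \cdot 7 = \left(-761\right) 35 = -26635$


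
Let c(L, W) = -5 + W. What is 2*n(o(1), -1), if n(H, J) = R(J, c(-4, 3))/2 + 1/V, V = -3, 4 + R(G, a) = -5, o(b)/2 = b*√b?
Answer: -29/3 ≈ -9.6667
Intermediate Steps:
o(b) = 2*b^(3/2) (o(b) = 2*(b*√b) = 2*b^(3/2))
R(G, a) = -9 (R(G, a) = -4 - 5 = -9)
n(H, J) = -29/6 (n(H, J) = -9/2 + 1/(-3) = -9*½ + 1*(-⅓) = -9/2 - ⅓ = -29/6)
2*n(o(1), -1) = 2*(-29/6) = -29/3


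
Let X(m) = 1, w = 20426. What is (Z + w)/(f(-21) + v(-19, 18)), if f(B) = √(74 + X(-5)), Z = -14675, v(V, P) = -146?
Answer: -839646/21241 - 28755*√3/21241 ≈ -41.874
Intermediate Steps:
f(B) = 5*√3 (f(B) = √(74 + 1) = √75 = 5*√3)
(Z + w)/(f(-21) + v(-19, 18)) = (-14675 + 20426)/(5*√3 - 146) = 5751/(-146 + 5*√3)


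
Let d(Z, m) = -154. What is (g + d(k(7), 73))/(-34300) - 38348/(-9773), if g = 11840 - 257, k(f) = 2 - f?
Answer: 1203640783/335213900 ≈ 3.5907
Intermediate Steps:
g = 11583
(g + d(k(7), 73))/(-34300) - 38348/(-9773) = (11583 - 154)/(-34300) - 38348/(-9773) = 11429*(-1/34300) - 38348*(-1/9773) = -11429/34300 + 38348/9773 = 1203640783/335213900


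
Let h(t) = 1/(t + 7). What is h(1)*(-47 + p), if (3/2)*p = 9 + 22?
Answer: -79/24 ≈ -3.2917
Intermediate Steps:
h(t) = 1/(7 + t)
p = 62/3 (p = 2*(9 + 22)/3 = (⅔)*31 = 62/3 ≈ 20.667)
h(1)*(-47 + p) = (-47 + 62/3)/(7 + 1) = -79/3/8 = (⅛)*(-79/3) = -79/24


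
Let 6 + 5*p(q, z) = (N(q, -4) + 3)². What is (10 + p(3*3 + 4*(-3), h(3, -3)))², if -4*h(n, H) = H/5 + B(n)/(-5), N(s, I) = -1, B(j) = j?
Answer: 2304/25 ≈ 92.160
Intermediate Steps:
h(n, H) = -H/20 + n/20 (h(n, H) = -(H/5 + n/(-5))/4 = -(H*(⅕) + n*(-⅕))/4 = -(H/5 - n/5)/4 = -(-n/5 + H/5)/4 = -H/20 + n/20)
p(q, z) = -⅖ (p(q, z) = -6/5 + (-1 + 3)²/5 = -6/5 + (⅕)*2² = -6/5 + (⅕)*4 = -6/5 + ⅘ = -⅖)
(10 + p(3*3 + 4*(-3), h(3, -3)))² = (10 - ⅖)² = (48/5)² = 2304/25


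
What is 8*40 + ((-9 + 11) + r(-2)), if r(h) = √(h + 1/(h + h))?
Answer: 322 + 3*I/2 ≈ 322.0 + 1.5*I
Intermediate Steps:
r(h) = √(h + 1/(2*h))
8*40 + ((-9 + 11) + r(-2)) = 8*40 + ((-9 + 11) + √(2/(-2) + 4*(-2))/2) = 320 + (2 + √(2*(-½) - 8)/2) = 320 + (2 + √(-1 - 8)/2) = 320 + (2 + √(-9)/2) = 320 + (2 + (3*I)/2) = 320 + (2 + 3*I/2) = 322 + 3*I/2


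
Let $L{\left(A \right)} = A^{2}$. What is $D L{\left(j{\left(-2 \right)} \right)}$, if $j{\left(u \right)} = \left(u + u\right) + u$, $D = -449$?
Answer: $-16164$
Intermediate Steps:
$j{\left(u \right)} = 3 u$ ($j{\left(u \right)} = 2 u + u = 3 u$)
$D L{\left(j{\left(-2 \right)} \right)} = - 449 \left(3 \left(-2\right)\right)^{2} = - 449 \left(-6\right)^{2} = \left(-449\right) 36 = -16164$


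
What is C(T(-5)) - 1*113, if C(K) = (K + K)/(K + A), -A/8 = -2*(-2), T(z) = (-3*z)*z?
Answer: -11941/107 ≈ -111.60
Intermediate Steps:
T(z) = -3*z²
A = -32 (A = -(-16)*(-2) = -8*4 = -32)
C(K) = 2*K/(-32 + K) (C(K) = (K + K)/(K - 32) = (2*K)/(-32 + K) = 2*K/(-32 + K))
C(T(-5)) - 1*113 = 2*(-3*(-5)²)/(-32 - 3*(-5)²) - 1*113 = 2*(-3*25)/(-32 - 3*25) - 113 = 2*(-75)/(-32 - 75) - 113 = 2*(-75)/(-107) - 113 = 2*(-75)*(-1/107) - 113 = 150/107 - 113 = -11941/107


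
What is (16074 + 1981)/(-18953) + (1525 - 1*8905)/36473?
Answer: -798393155/691272769 ≈ -1.1550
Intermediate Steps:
(16074 + 1981)/(-18953) + (1525 - 1*8905)/36473 = 18055*(-1/18953) + (1525 - 8905)*(1/36473) = -18055/18953 - 7380*1/36473 = -18055/18953 - 7380/36473 = -798393155/691272769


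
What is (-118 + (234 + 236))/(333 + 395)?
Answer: 44/91 ≈ 0.48352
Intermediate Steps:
(-118 + (234 + 236))/(333 + 395) = (-118 + 470)/728 = 352*(1/728) = 44/91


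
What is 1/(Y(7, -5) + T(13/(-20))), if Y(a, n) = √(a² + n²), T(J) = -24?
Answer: -12/251 - √74/502 ≈ -0.064945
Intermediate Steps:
1/(Y(7, -5) + T(13/(-20))) = 1/(√(7² + (-5)²) - 24) = 1/(√(49 + 25) - 24) = 1/(√74 - 24) = 1/(-24 + √74)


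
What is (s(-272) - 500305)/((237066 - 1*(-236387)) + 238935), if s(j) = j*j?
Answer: -426321/712388 ≈ -0.59844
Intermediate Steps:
s(j) = j²
(s(-272) - 500305)/((237066 - 1*(-236387)) + 238935) = ((-272)² - 500305)/((237066 - 1*(-236387)) + 238935) = (73984 - 500305)/((237066 + 236387) + 238935) = -426321/(473453 + 238935) = -426321/712388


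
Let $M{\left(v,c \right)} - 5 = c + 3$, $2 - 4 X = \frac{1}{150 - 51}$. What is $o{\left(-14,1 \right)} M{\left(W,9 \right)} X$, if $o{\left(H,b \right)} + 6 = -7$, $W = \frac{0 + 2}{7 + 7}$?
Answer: $- \frac{43537}{396} \approx -109.94$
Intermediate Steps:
$W = \frac{1}{7}$ ($W = \frac{2}{14} = 2 \cdot \frac{1}{14} = \frac{1}{7} \approx 0.14286$)
$o{\left(H,b \right)} = -13$ ($o{\left(H,b \right)} = -6 - 7 = -13$)
$X = \frac{197}{396}$ ($X = \frac{1}{2} - \frac{1}{4 \left(150 - 51\right)} = \frac{1}{2} - \frac{1}{4 \cdot 99} = \frac{1}{2} - \frac{1}{396} = \frac{197}{396} \approx 0.49747$)
$M{\left(v,c \right)} = 8 + c$ ($M{\left(v,c \right)} = 5 + \left(c + 3\right) = 5 + \left(3 + c\right) = 8 + c$)
$o{\left(-14,1 \right)} M{\left(W,9 \right)} X = - 13 \left(8 + 9\right) \frac{197}{396} = \left(-13\right) 17 \cdot \frac{197}{396} = \left(-221\right) \frac{197}{396} = - \frac{43537}{396}$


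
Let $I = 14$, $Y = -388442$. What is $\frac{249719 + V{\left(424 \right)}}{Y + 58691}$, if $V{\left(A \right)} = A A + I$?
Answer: $- \frac{429509}{329751} \approx -1.3025$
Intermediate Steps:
$V{\left(A \right)} = 14 + A^{2}$ ($V{\left(A \right)} = A A + 14 = A^{2} + 14 = 14 + A^{2}$)
$\frac{249719 + V{\left(424 \right)}}{Y + 58691} = \frac{249719 + \left(14 + 424^{2}\right)}{-388442 + 58691} = \frac{249719 + \left(14 + 179776\right)}{-329751} = \left(249719 + 179790\right) \left(- \frac{1}{329751}\right) = 429509 \left(- \frac{1}{329751}\right) = - \frac{429509}{329751}$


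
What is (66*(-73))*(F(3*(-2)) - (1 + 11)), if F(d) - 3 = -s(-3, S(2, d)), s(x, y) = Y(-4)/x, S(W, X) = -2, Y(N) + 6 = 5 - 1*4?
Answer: 51392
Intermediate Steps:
Y(N) = -5 (Y(N) = -6 + (5 - 1*4) = -6 + (5 - 4) = -6 + 1 = -5)
s(x, y) = -5/x
F(d) = 4/3 (F(d) = 3 - (-5)/(-3) = 3 - (-5)*(-1)/3 = 3 - 1*5/3 = 3 - 5/3 = 4/3)
(66*(-73))*(F(3*(-2)) - (1 + 11)) = (66*(-73))*(4/3 - (1 + 11)) = -4818*(4/3 - 1*12) = -4818*(4/3 - 12) = -4818*(-32/3) = 51392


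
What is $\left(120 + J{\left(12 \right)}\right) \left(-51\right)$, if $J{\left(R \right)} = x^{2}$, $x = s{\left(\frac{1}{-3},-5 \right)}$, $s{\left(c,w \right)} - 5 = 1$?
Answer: $-7956$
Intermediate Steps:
$s{\left(c,w \right)} = 6$ ($s{\left(c,w \right)} = 5 + 1 = 6$)
$x = 6$
$J{\left(R \right)} = 36$ ($J{\left(R \right)} = 6^{2} = 36$)
$\left(120 + J{\left(12 \right)}\right) \left(-51\right) = \left(120 + 36\right) \left(-51\right) = 156 \left(-51\right) = -7956$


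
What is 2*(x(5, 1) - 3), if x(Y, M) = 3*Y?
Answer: 24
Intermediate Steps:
2*(x(5, 1) - 3) = 2*(3*5 - 3) = 2*(15 - 3) = 2*12 = 24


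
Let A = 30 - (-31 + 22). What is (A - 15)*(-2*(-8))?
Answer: 384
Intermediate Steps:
A = 39 (A = 30 - 1*(-9) = 30 + 9 = 39)
(A - 15)*(-2*(-8)) = (39 - 15)*(-2*(-8)) = 24*16 = 384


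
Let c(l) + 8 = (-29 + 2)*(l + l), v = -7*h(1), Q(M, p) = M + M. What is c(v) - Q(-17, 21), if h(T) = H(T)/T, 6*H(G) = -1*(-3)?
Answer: 215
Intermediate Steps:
H(G) = 1/2 (H(G) = (-1*(-3))/6 = (1/6)*3 = 1/2)
h(T) = 1/(2*T)
Q(M, p) = 2*M
v = -7/2 (v = -7/(2*1) = -7/2 ≈ -3.5000)
c(l) = -8 - 54*l (c(l) = -8 + (-29 + 2)*(l + l) = -8 - 54*l)
c(v) - Q(-17, 21) = (-8 - 54*(-7/2)) - 2*(-17) = (-8 + 189) - 1*(-34) = 181 + 34 = 215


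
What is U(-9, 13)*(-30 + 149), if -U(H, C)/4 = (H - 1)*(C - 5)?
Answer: 38080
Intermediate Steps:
U(H, C) = -4*(-1 + H)*(-5 + C) (U(H, C) = -4*(H - 1)*(C - 5) = -4*(-1 + H)*(-5 + C))
U(-9, 13)*(-30 + 149) = (-20 + 4*13 + 20*(-9) - 4*13*(-9))*(-30 + 149) = (-20 + 52 - 180 + 468)*119 = 320*119 = 38080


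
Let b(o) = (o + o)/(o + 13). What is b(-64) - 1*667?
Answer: -33889/51 ≈ -664.49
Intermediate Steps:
b(o) = 2*o/(13 + o) (b(o) = (2*o)/(13 + o) = 2*o/(13 + o))
b(-64) - 1*667 = 2*(-64)/(13 - 64) - 1*667 = 2*(-64)/(-51) - 667 = 2*(-64)*(-1/51) - 667 = 128/51 - 667 = -33889/51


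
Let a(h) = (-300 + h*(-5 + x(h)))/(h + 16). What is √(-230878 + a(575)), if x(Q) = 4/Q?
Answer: I*√8960352531/197 ≈ 480.5*I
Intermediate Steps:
a(h) = (-300 + h*(-5 + 4/h))/(16 + h) (a(h) = (-300 + h*(-5 + 4/h))/(h + 16) = (-300 + h*(-5 + 4/h))/(16 + h))
√(-230878 + a(575)) = √(-230878 + (-296 - 5*575)/(16 + 575)) = √(-230878 + (-296 - 2875)/591) = √(-230878 + (1/591)*(-3171)) = √(-230878 - 1057/197) = √(-45484023/197) = I*√8960352531/197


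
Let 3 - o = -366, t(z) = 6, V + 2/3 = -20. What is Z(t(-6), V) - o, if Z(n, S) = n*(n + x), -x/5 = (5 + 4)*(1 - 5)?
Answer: 747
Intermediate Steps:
V = -62/3 (V = -⅔ - 20 = -62/3 ≈ -20.667)
o = 369 (o = 3 - 1*(-366) = 3 + 366 = 369)
x = 180 (x = -5*(5 + 4)*(1 - 5) = -45*(-4) = -5*(-36) = 180)
Z(n, S) = n*(180 + n) (Z(n, S) = n*(n + 180) = n*(180 + n))
Z(t(-6), V) - o = 6*(180 + 6) - 1*369 = 6*186 - 369 = 1116 - 369 = 747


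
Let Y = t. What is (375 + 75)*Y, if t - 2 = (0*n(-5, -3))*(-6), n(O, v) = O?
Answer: 900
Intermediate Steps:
t = 2 (t = 2 + (0*(-5))*(-6) = 2 + 0*(-6) = 2 + 0 = 2)
Y = 2
(375 + 75)*Y = (375 + 75)*2 = 450*2 = 900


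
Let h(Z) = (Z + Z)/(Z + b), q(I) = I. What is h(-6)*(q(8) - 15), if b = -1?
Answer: -12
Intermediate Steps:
h(Z) = 2*Z/(-1 + Z) (h(Z) = (Z + Z)/(Z - 1) = (2*Z)/(-1 + Z) = 2*Z/(-1 + Z))
h(-6)*(q(8) - 15) = (2*(-6)/(-1 - 6))*(8 - 15) = (2*(-6)/(-7))*(-7) = (2*(-6)*(-⅐))*(-7) = (12/7)*(-7) = -12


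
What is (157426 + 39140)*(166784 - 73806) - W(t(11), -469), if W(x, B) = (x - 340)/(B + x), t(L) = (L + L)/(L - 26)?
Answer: 128975944703114/7057 ≈ 1.8276e+10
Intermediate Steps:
t(L) = 2*L/(-26 + L) (t(L) = (2*L)/(-26 + L) = 2*L/(-26 + L))
W(x, B) = (-340 + x)/(B + x)
(157426 + 39140)*(166784 - 73806) - W(t(11), -469) = (157426 + 39140)*(166784 - 73806) - (-340 + 2*11/(-26 + 11))/(-469 + 2*11/(-26 + 11)) = 196566*92978 - (-340 + 2*11/(-15))/(-469 + 2*11/(-15)) = 18276313548 - (-340 + 2*11*(-1/15))/(-469 + 2*11*(-1/15)) = 18276313548 - (-340 - 22/15)/(-469 - 22/15) = 18276313548 - (-5122)/((-7057/15)*15) = 18276313548 - (-15)*(-5122)/(7057*15) = 18276313548 - 1*5122/7057 = 18276313548 - 5122/7057 = 128975944703114/7057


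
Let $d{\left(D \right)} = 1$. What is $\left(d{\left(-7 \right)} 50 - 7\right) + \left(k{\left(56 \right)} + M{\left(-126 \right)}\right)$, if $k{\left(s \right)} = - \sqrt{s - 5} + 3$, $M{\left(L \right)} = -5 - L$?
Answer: $167 - \sqrt{51} \approx 159.86$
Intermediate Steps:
$k{\left(s \right)} = 3 - \sqrt{-5 + s}$ ($k{\left(s \right)} = - \sqrt{-5 + s} + 3 = 3 - \sqrt{-5 + s}$)
$\left(d{\left(-7 \right)} 50 - 7\right) + \left(k{\left(56 \right)} + M{\left(-126 \right)}\right) = \left(1 \cdot 50 - 7\right) + \left(\left(3 - \sqrt{-5 + 56}\right) - -121\right) = \left(50 - 7\right) + \left(\left(3 - \sqrt{51}\right) + \left(-5 + 126\right)\right) = 43 + \left(\left(3 - \sqrt{51}\right) + 121\right) = 43 + \left(124 - \sqrt{51}\right) = 167 - \sqrt{51}$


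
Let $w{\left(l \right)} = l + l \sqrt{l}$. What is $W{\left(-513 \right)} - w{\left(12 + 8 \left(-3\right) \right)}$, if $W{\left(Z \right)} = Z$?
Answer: $-501 + 24 i \sqrt{3} \approx -501.0 + 41.569 i$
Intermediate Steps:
$w{\left(l \right)} = l + l^{\frac{3}{2}}$
$W{\left(-513 \right)} - w{\left(12 + 8 \left(-3\right) \right)} = -513 - \left(\left(12 + 8 \left(-3\right)\right) + \left(12 + 8 \left(-3\right)\right)^{\frac{3}{2}}\right) = -513 - \left(\left(12 - 24\right) + \left(12 - 24\right)^{\frac{3}{2}}\right) = -513 - \left(-12 + \left(-12\right)^{\frac{3}{2}}\right) = -513 - \left(-12 - 24 i \sqrt{3}\right) = -513 + \left(12 + 24 i \sqrt{3}\right) = -501 + 24 i \sqrt{3}$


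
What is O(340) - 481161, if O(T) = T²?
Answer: -365561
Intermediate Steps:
O(340) - 481161 = 340² - 481161 = 115600 - 481161 = -365561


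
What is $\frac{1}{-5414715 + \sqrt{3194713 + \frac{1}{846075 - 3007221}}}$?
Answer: $- \frac{11701989663390}{63362932055961562753} - \frac{\sqrt{14921073298008897162}}{63362932055961562753} \approx -1.8474 \cdot 10^{-7}$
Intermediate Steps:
$\frac{1}{-5414715 + \sqrt{3194713 + \frac{1}{846075 - 3007221}}} = \frac{1}{-5414715 + \sqrt{3194713 + \frac{1}{-2161146}}} = \frac{1}{-5414715 + \sqrt{3194713 - \frac{1}{2161146}}} = \frac{1}{-5414715 + \sqrt{\frac{6904241221097}{2161146}}} = \frac{1}{-5414715 + \frac{\sqrt{14921073298008897162}}{2161146}}$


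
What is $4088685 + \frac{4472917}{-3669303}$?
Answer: $\frac{15002619663638}{3669303} \approx 4.0887 \cdot 10^{6}$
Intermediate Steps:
$4088685 + \frac{4472917}{-3669303} = 4088685 + 4472917 \left(- \frac{1}{3669303}\right) = 4088685 - \frac{4472917}{3669303} = \frac{15002619663638}{3669303}$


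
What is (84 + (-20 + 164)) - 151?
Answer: 77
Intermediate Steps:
(84 + (-20 + 164)) - 151 = (84 + 144) - 151 = 228 - 151 = 77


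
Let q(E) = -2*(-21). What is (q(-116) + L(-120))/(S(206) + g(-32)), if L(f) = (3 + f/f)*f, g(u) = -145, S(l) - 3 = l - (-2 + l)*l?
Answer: 219/20980 ≈ 0.010439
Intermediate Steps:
S(l) = 3 + l - l*(-2 + l) (S(l) = 3 + (l - (-2 + l)*l) = 3 + (l - l*(-2 + l)) = 3 + l - l*(-2 + l))
q(E) = 42
L(f) = 4*f (L(f) = (3 + 1)*f = 4*f)
(q(-116) + L(-120))/(S(206) + g(-32)) = (42 + 4*(-120))/((3 - 1*206² + 3*206) - 145) = (42 - 480)/((3 - 1*42436 + 618) - 145) = -438/((3 - 42436 + 618) - 145) = -438/(-41815 - 145) = -438/(-41960) = -438*(-1/41960) = 219/20980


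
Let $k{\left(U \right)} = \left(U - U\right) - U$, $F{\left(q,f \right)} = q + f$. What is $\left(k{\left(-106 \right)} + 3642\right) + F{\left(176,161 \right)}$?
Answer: $4085$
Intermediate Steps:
$F{\left(q,f \right)} = f + q$
$k{\left(U \right)} = - U$ ($k{\left(U \right)} = 0 - U = - U$)
$\left(k{\left(-106 \right)} + 3642\right) + F{\left(176,161 \right)} = \left(\left(-1\right) \left(-106\right) + 3642\right) + \left(161 + 176\right) = \left(106 + 3642\right) + 337 = 3748 + 337 = 4085$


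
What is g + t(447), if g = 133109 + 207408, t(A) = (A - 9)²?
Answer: 532361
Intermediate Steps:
t(A) = (-9 + A)²
g = 340517
g + t(447) = 340517 + (-9 + 447)² = 340517 + 438² = 340517 + 191844 = 532361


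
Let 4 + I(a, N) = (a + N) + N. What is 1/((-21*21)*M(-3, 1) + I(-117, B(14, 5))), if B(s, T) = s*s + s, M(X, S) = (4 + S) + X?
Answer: -1/583 ≈ -0.0017153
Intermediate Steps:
M(X, S) = 4 + S + X
B(s, T) = s + s**2 (B(s, T) = s**2 + s = s + s**2)
I(a, N) = -4 + a + 2*N (I(a, N) = -4 + ((a + N) + N) = -4 + ((N + a) + N) = -4 + (a + 2*N) = -4 + a + 2*N)
1/((-21*21)*M(-3, 1) + I(-117, B(14, 5))) = 1/((-21*21)*(4 + 1 - 3) + (-4 - 117 + 2*(14*(1 + 14)))) = 1/(-441*2 + (-4 - 117 + 2*(14*15))) = 1/(-882 + (-4 - 117 + 2*210)) = 1/(-882 + (-4 - 117 + 420)) = 1/(-882 + 299) = 1/(-583) = -1/583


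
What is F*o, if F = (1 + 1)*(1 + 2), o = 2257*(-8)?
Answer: -108336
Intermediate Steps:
o = -18056
F = 6 (F = 2*3 = 6)
F*o = 6*(-18056) = -108336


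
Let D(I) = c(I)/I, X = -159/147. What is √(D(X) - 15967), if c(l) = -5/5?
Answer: I*√44848706/53 ≈ 126.36*I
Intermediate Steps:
c(l) = -1 (c(l) = -5*⅕ = -1)
X = -53/49 (X = -159*1/147 = -53/49 ≈ -1.0816)
D(I) = -1/I
√(D(X) - 15967) = √(-1/(-53/49) - 15967) = √(-1*(-49/53) - 15967) = √(49/53 - 15967) = √(-846202/53) = I*√44848706/53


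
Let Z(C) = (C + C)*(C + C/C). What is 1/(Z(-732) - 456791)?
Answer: 1/613393 ≈ 1.6303e-6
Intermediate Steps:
Z(C) = 2*C*(1 + C) (Z(C) = (2*C)*(C + 1) = (2*C)*(1 + C) = 2*C*(1 + C))
1/(Z(-732) - 456791) = 1/(2*(-732)*(1 - 732) - 456791) = 1/(2*(-732)*(-731) - 456791) = 1/(1070184 - 456791) = 1/613393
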